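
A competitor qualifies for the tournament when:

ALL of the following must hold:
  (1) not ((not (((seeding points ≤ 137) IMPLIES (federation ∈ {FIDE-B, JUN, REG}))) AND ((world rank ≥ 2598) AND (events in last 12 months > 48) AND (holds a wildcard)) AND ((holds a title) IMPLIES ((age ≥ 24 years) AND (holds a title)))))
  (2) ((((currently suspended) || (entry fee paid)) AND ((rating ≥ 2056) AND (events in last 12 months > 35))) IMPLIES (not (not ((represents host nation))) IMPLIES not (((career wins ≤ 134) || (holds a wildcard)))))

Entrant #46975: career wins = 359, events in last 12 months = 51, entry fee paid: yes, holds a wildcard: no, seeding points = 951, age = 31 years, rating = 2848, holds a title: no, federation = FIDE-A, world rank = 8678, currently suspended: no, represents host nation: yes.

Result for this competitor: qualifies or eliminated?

Atomic conditions:
  seeding points ≤ 137: 951 ≤ 137 is false
  federation ∈ {FIDE-B, JUN, REG}: FIDE-A is not in the set → false
  world rank ≥ 2598: 8678 ≥ 2598 is true
  events in last 12 months > 48: 51 > 48 is true
  holds a wildcard: no → false
  holds a title: no → false
  age ≥ 24 years: 31 ≥ 24 is true
  currently suspended: no → false
  entry fee paid: yes → true
  rating ≥ 2056: 2848 ≥ 2056 is true
  events in last 12 months > 35: 51 > 35 is true
  represents host nation: yes → true
  career wins ≤ 134: 359 ≤ 134 is false
Combine:
[1.1.1.1] false → false (antecedent false ⇒ implication holds) = true
[1.1.1] NOT true = false
[1.1.2] true AND true AND false = false
[1.1.3.2] true AND false = false
[1.1.3] false → false (antecedent false ⇒ implication holds) = true
[1.1] false AND false AND true = false
[1] NOT false = true
[2.1.1] false OR true = true
[2.1.2] true AND true = true
[2.1] true AND true = true
[2.2.1.1] NOT true = false
[2.2.1] NOT false = true
[2.2.2.1] false OR false = false
[2.2.2] NOT false = true
[2.2] true → true = true
[2] true → true = true
[root] true AND true = true
Overall: true → qualifies

Qualifies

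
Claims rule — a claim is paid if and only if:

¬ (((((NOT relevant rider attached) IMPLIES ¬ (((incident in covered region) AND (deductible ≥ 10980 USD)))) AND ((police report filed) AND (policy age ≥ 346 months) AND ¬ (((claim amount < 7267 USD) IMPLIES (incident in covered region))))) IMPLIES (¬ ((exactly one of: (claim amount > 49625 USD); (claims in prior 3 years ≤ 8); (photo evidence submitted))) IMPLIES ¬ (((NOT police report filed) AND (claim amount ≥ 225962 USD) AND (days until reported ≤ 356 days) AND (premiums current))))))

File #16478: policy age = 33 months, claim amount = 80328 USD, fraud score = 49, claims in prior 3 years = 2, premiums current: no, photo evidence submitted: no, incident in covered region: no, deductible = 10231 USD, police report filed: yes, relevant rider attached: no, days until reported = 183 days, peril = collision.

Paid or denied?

Denied

Atomic conditions:
  NOT relevant rider attached: no → true
  incident in covered region: no → false
  deductible ≥ 10980 USD: 10231 ≥ 10980 is false
  police report filed: yes → true
  policy age ≥ 346 months: 33 ≥ 346 is false
  claim amount < 7267 USD: 80328 < 7267 is false
  claim amount > 49625 USD: 80328 > 49625 is true
  claims in prior 3 years ≤ 8: 2 ≤ 8 is true
  photo evidence submitted: no → false
  NOT police report filed: yes → false
  claim amount ≥ 225962 USD: 80328 ≥ 225962 is false
  days until reported ≤ 356 days: 183 ≤ 356 is true
  premiums current: no → false
Combine:
[1.1.1.2.1] false AND false = false
[1.1.1.2] NOT false = true
[1.1.1] true → true = true
[1.1.2.3.1] false → false (antecedent false ⇒ implication holds) = true
[1.1.2.3] NOT true = false
[1.1.2] true AND false AND false = false
[1.1] true AND false = false
[1.2.1.1] exactly-one(true, true, false) = false
[1.2.1] NOT false = true
[1.2.2.1] false AND false AND true AND false = false
[1.2.2] NOT false = true
[1.2] true → true = true
[1] false → true (antecedent false ⇒ implication holds) = true
[root] NOT true = false
Overall: false → denied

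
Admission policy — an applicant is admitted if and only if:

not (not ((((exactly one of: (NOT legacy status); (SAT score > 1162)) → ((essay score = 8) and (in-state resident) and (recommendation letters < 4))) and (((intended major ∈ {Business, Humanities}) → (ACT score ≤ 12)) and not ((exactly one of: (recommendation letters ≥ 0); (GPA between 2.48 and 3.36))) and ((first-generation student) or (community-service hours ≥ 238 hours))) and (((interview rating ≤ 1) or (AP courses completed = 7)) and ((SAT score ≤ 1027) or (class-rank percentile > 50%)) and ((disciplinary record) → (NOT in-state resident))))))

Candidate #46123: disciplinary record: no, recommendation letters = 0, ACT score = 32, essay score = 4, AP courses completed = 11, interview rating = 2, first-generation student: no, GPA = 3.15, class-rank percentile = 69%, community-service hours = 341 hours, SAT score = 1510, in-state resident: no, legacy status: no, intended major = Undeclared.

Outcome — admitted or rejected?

Rejected

Atomic conditions:
  NOT legacy status: no → true
  SAT score > 1162: 1510 > 1162 is true
  essay score = 8: 4 == 8 is false
  in-state resident: no → false
  recommendation letters < 4: 0 < 4 is true
  intended major ∈ {Business, Humanities}: Undeclared is not in the set → false
  ACT score ≤ 12: 32 ≤ 12 is false
  recommendation letters ≥ 0: 0 ≥ 0 is true
  GPA between 2.48 and 3.36: 3.15 in [2.48, 3.36] is true
  first-generation student: no → false
  community-service hours ≥ 238 hours: 341 ≥ 238 is true
  interview rating ≤ 1: 2 ≤ 1 is false
  AP courses completed = 7: 11 == 7 is false
  SAT score ≤ 1027: 1510 ≤ 1027 is false
  class-rank percentile > 50%: 69 > 50 is true
  disciplinary record: no → false
  NOT in-state resident: no → true
Combine:
[1.1.1.1] exactly-one(true, true) = false
[1.1.1.2] false AND false AND true = false
[1.1.1] false → false (antecedent false ⇒ implication holds) = true
[1.1.2.1] false → false (antecedent false ⇒ implication holds) = true
[1.1.2.2.1] exactly-one(true, true) = false
[1.1.2.2] NOT false = true
[1.1.2.3] false OR true = true
[1.1.2] true AND true AND true = true
[1.1.3.1] false OR false = false
[1.1.3.2] false OR true = true
[1.1.3.3] false → true (antecedent false ⇒ implication holds) = true
[1.1.3] false AND true AND true = false
[1.1] true AND true AND false = false
[1] NOT false = true
[root] NOT true = false
Overall: false → rejected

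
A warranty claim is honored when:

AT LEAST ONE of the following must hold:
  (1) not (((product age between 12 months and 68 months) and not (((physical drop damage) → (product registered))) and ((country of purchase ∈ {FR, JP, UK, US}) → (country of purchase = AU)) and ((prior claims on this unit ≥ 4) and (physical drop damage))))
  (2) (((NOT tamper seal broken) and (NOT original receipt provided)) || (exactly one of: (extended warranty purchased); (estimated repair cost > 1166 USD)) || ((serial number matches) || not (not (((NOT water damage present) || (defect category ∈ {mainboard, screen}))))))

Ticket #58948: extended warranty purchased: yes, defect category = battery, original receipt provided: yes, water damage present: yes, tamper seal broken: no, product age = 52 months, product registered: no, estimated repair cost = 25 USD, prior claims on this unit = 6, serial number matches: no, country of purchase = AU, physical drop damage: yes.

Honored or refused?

Honored

Atomic conditions:
  product age between 12 months and 68 months: 52 in [12, 68] is true
  physical drop damage: yes → true
  product registered: no → false
  country of purchase ∈ {FR, JP, UK, US}: AU is not in the set → false
  country of purchase = AU: AU == AU is true
  prior claims on this unit ≥ 4: 6 ≥ 4 is true
  NOT tamper seal broken: no → true
  NOT original receipt provided: yes → false
  extended warranty purchased: yes → true
  estimated repair cost > 1166 USD: 25 > 1166 is false
  serial number matches: no → false
  NOT water damage present: yes → false
  defect category ∈ {mainboard, screen}: battery is not in the set → false
Combine:
[1.1.2.1] true → false = false
[1.1.2] NOT false = true
[1.1.3] false → true (antecedent false ⇒ implication holds) = true
[1.1.4] true AND true = true
[1.1] true AND true AND true AND true = true
[1] NOT true = false
[2.1] true AND false = false
[2.2] exactly-one(true, false) = true
[2.3.2.1.1] false OR false = false
[2.3.2.1] NOT false = true
[2.3.2] NOT true = false
[2.3] false OR false = false
[2] false OR true OR false = true
[root] false OR true = true
Overall: true → honored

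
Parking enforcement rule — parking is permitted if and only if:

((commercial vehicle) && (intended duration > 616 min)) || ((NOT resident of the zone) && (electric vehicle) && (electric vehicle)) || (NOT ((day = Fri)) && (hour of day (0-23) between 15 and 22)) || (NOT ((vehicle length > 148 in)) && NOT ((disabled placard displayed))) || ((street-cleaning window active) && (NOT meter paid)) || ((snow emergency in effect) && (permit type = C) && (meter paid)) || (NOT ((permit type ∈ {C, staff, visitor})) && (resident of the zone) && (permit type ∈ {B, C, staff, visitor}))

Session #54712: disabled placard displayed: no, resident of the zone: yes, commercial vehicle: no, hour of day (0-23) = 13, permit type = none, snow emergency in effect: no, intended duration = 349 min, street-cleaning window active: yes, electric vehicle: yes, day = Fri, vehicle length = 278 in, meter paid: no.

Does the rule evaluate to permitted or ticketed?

Atomic conditions:
  commercial vehicle: no → false
  intended duration > 616 min: 349 > 616 is false
  NOT resident of the zone: yes → false
  electric vehicle: yes → true
  day = Fri: Fri == Fri is true
  hour of day (0-23) between 15 and 22: 13 in [15, 22] is false
  vehicle length > 148 in: 278 > 148 is true
  disabled placard displayed: no → false
  street-cleaning window active: yes → true
  NOT meter paid: no → true
  snow emergency in effect: no → false
  permit type = C: none == C is false
  meter paid: no → false
  permit type ∈ {C, staff, visitor}: none is not in the set → false
  resident of the zone: yes → true
  permit type ∈ {B, C, staff, visitor}: none is not in the set → false
Combine:
[1] false AND false = false
[2] false AND true AND true = false
[3.1] NOT true = false
[3] false AND false = false
[4.1] NOT true = false
[4.2] NOT false = true
[4] false AND true = false
[5] true AND true = true
[6] false AND false AND false = false
[7.1] NOT false = true
[7] true AND true AND false = false
[root] false OR false OR false OR false OR true OR false OR false = true
Overall: true → permitted

Permitted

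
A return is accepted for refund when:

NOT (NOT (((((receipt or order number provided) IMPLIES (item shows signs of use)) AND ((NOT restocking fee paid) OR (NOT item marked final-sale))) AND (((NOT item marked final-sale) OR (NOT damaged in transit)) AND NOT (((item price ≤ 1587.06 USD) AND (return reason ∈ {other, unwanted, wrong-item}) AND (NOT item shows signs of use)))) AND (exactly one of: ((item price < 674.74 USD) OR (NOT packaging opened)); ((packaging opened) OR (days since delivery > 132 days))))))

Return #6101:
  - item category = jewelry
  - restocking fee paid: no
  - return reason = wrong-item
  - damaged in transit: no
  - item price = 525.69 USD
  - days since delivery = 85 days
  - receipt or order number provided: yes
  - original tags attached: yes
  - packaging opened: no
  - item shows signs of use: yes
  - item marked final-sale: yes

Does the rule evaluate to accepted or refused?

Accepted

Atomic conditions:
  receipt or order number provided: yes → true
  item shows signs of use: yes → true
  NOT restocking fee paid: no → true
  NOT item marked final-sale: yes → false
  NOT damaged in transit: no → true
  item price ≤ 1587.06 USD: 525.69 ≤ 1587.06 is true
  return reason ∈ {other, unwanted, wrong-item}: wrong-item is in the set → true
  NOT item shows signs of use: yes → false
  item price < 674.74 USD: 525.69 < 674.74 is true
  NOT packaging opened: no → true
  packaging opened: no → false
  days since delivery > 132 days: 85 > 132 is false
Combine:
[1.1.1.1] true → true = true
[1.1.1.2] true OR false = true
[1.1.1] true AND true = true
[1.1.2.1] false OR true = true
[1.1.2.2.1] true AND true AND false = false
[1.1.2.2] NOT false = true
[1.1.2] true AND true = true
[1.1.3.1] true OR true = true
[1.1.3.2] false OR false = false
[1.1.3] exactly-one(true, false) = true
[1.1] true AND true AND true = true
[1] NOT true = false
[root] NOT false = true
Overall: true → accepted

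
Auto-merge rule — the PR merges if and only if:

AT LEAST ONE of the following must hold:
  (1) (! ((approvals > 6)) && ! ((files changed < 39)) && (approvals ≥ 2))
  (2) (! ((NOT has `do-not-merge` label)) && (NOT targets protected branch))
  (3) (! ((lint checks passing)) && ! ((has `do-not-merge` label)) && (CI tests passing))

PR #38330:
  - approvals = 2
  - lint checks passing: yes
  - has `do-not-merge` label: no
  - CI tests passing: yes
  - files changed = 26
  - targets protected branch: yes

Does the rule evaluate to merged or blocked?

Blocked

Atomic conditions:
  approvals > 6: 2 > 6 is false
  files changed < 39: 26 < 39 is true
  approvals ≥ 2: 2 ≥ 2 is true
  NOT has `do-not-merge` label: no → true
  NOT targets protected branch: yes → false
  lint checks passing: yes → true
  has `do-not-merge` label: no → false
  CI tests passing: yes → true
Combine:
[1.1] NOT false = true
[1.2] NOT true = false
[1] true AND false AND true = false
[2.1] NOT true = false
[2] false AND false = false
[3.1] NOT true = false
[3.2] NOT false = true
[3] false AND true AND true = false
[root] false OR false OR false = false
Overall: false → blocked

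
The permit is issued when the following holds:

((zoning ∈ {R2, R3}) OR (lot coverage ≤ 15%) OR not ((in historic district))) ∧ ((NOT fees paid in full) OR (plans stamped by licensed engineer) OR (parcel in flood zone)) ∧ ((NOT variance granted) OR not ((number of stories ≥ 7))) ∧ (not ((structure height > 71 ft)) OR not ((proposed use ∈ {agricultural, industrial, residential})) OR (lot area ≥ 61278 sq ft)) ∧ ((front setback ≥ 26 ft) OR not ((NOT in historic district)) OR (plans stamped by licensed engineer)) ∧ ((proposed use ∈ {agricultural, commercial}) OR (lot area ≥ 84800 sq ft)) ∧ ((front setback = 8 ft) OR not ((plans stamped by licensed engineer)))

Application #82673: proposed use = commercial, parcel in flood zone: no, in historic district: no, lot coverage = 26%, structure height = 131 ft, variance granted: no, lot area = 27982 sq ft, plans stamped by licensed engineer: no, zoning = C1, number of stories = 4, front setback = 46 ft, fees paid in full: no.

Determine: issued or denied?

Atomic conditions:
  zoning ∈ {R2, R3}: C1 is not in the set → false
  lot coverage ≤ 15%: 26 ≤ 15 is false
  in historic district: no → false
  NOT fees paid in full: no → true
  plans stamped by licensed engineer: no → false
  parcel in flood zone: no → false
  NOT variance granted: no → true
  number of stories ≥ 7: 4 ≥ 7 is false
  structure height > 71 ft: 131 > 71 is true
  proposed use ∈ {agricultural, industrial, residential}: commercial is not in the set → false
  lot area ≥ 61278 sq ft: 27982 ≥ 61278 is false
  front setback ≥ 26 ft: 46 ≥ 26 is true
  NOT in historic district: no → true
  proposed use ∈ {agricultural, commercial}: commercial is in the set → true
  lot area ≥ 84800 sq ft: 27982 ≥ 84800 is false
  front setback = 8 ft: 46 == 8 is false
Combine:
[1.3] NOT false = true
[1] false OR false OR true = true
[2] true OR false OR false = true
[3.2] NOT false = true
[3] true OR true = true
[4.1] NOT true = false
[4.2] NOT false = true
[4] false OR true OR false = true
[5.2] NOT true = false
[5] true OR false OR false = true
[6] true OR false = true
[7.2] NOT false = true
[7] false OR true = true
[root] true AND true AND true AND true AND true AND true AND true = true
Overall: true → issued

Issued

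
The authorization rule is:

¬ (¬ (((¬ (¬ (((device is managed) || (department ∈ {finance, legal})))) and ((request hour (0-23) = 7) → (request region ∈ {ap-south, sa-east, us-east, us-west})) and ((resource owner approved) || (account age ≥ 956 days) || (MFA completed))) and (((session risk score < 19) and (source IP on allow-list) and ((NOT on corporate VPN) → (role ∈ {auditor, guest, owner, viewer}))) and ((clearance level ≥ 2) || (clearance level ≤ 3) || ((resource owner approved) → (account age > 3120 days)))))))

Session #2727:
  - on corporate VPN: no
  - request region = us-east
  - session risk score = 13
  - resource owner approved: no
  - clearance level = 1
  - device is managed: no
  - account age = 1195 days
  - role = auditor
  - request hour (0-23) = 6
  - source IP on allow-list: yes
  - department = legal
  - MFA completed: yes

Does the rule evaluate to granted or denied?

Atomic conditions:
  device is managed: no → false
  department ∈ {finance, legal}: legal is in the set → true
  request hour (0-23) = 7: 6 == 7 is false
  request region ∈ {ap-south, sa-east, us-east, us-west}: us-east is in the set → true
  resource owner approved: no → false
  account age ≥ 956 days: 1195 ≥ 956 is true
  MFA completed: yes → true
  session risk score < 19: 13 < 19 is true
  source IP on allow-list: yes → true
  NOT on corporate VPN: no → true
  role ∈ {auditor, guest, owner, viewer}: auditor is in the set → true
  clearance level ≥ 2: 1 ≥ 2 is false
  clearance level ≤ 3: 1 ≤ 3 is true
  account age > 3120 days: 1195 > 3120 is false
Combine:
[1.1.1.1.1.1] false OR true = true
[1.1.1.1.1] NOT true = false
[1.1.1.1] NOT false = true
[1.1.1.2] false → true (antecedent false ⇒ implication holds) = true
[1.1.1.3] false OR true OR true = true
[1.1.1] true AND true AND true = true
[1.1.2.1.3] true → true = true
[1.1.2.1] true AND true AND true = true
[1.1.2.2.3] false → false (antecedent false ⇒ implication holds) = true
[1.1.2.2] false OR true OR true = true
[1.1.2] true AND true = true
[1.1] true AND true = true
[1] NOT true = false
[root] NOT false = true
Overall: true → granted

Granted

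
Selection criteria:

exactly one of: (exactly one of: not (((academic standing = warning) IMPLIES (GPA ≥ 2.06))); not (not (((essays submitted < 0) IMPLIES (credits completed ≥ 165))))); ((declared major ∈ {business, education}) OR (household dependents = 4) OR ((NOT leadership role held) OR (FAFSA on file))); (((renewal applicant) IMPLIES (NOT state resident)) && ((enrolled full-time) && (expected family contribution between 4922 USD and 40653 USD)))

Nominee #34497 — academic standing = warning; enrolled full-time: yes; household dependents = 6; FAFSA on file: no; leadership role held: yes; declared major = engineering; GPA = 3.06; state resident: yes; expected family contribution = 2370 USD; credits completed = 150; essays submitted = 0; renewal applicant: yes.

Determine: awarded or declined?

Atomic conditions:
  academic standing = warning: warning == warning is true
  GPA ≥ 2.06: 3.06 ≥ 2.06 is true
  essays submitted < 0: 0 < 0 is false
  credits completed ≥ 165: 150 ≥ 165 is false
  declared major ∈ {business, education}: engineering is not in the set → false
  household dependents = 4: 6 == 4 is false
  NOT leadership role held: yes → false
  FAFSA on file: no → false
  renewal applicant: yes → true
  NOT state resident: yes → false
  enrolled full-time: yes → true
  expected family contribution between 4922 USD and 40653 USD: 2370 in [4922, 40653] is false
Combine:
[1.1.1] true → true = true
[1.1] NOT true = false
[1.2.1.1] false → false (antecedent false ⇒ implication holds) = true
[1.2.1] NOT true = false
[1.2] NOT false = true
[1] exactly-one(false, true) = true
[2.3] false OR false = false
[2] false OR false OR false = false
[3.1] true → false = false
[3.2] true AND false = false
[3] false AND false = false
[root] exactly-one(true, false, false) = true
Overall: true → awarded

Awarded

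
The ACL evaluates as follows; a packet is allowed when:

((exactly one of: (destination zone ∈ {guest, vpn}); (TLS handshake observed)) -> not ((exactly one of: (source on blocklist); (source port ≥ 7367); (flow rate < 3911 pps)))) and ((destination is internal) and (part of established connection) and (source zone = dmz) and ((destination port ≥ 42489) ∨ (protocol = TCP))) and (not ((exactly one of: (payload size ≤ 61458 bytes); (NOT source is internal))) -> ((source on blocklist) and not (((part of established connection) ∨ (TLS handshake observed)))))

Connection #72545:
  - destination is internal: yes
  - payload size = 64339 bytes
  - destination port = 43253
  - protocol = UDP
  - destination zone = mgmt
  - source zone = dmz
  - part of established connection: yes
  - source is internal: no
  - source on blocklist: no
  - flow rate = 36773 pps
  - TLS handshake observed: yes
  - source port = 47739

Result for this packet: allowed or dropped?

Dropped

Atomic conditions:
  destination zone ∈ {guest, vpn}: mgmt is not in the set → false
  TLS handshake observed: yes → true
  source on blocklist: no → false
  source port ≥ 7367: 47739 ≥ 7367 is true
  flow rate < 3911 pps: 36773 < 3911 is false
  destination is internal: yes → true
  part of established connection: yes → true
  source zone = dmz: dmz == dmz is true
  destination port ≥ 42489: 43253 ≥ 42489 is true
  protocol = TCP: UDP == TCP is false
  payload size ≤ 61458 bytes: 64339 ≤ 61458 is false
  NOT source is internal: no → true
Combine:
[1.1] exactly-one(false, true) = true
[1.2.1] exactly-one(false, true, false) = true
[1.2] NOT true = false
[1] true → false = false
[2.4] true OR false = true
[2] true AND true AND true AND true = true
[3.1.1] exactly-one(false, true) = true
[3.1] NOT true = false
[3.2.2.1] true OR true = true
[3.2.2] NOT true = false
[3.2] false AND false = false
[3] false → false (antecedent false ⇒ implication holds) = true
[root] false AND true AND true = false
Overall: false → dropped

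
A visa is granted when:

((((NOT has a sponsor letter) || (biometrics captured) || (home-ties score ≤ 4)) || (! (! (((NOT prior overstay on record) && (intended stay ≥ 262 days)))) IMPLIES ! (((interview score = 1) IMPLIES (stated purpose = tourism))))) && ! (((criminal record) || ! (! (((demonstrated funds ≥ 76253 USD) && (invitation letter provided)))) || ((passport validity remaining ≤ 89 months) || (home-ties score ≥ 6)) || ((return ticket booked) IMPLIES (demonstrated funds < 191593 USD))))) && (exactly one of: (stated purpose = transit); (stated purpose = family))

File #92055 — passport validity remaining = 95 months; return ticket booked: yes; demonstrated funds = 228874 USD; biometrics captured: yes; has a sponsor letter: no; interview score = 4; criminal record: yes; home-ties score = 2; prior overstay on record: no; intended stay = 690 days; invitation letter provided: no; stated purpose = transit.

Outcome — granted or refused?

Refused

Atomic conditions:
  NOT has a sponsor letter: no → true
  biometrics captured: yes → true
  home-ties score ≤ 4: 2 ≤ 4 is true
  NOT prior overstay on record: no → true
  intended stay ≥ 262 days: 690 ≥ 262 is true
  interview score = 1: 4 == 1 is false
  stated purpose = tourism: transit == tourism is false
  criminal record: yes → true
  demonstrated funds ≥ 76253 USD: 228874 ≥ 76253 is true
  invitation letter provided: no → false
  passport validity remaining ≤ 89 months: 95 ≤ 89 is false
  home-ties score ≥ 6: 2 ≥ 6 is false
  return ticket booked: yes → true
  demonstrated funds < 191593 USD: 228874 < 191593 is false
  stated purpose = transit: transit == transit is true
  stated purpose = family: transit == family is false
Combine:
[1.1.1] true OR true OR true = true
[1.1.2.1.1.1] true AND true = true
[1.1.2.1.1] NOT true = false
[1.1.2.1] NOT false = true
[1.1.2.2.1] false → false (antecedent false ⇒ implication holds) = true
[1.1.2.2] NOT true = false
[1.1.2] true → false = false
[1.1] true OR false = true
[1.2.1.2.1.1] true AND false = false
[1.2.1.2.1] NOT false = true
[1.2.1.2] NOT true = false
[1.2.1.3] false OR false = false
[1.2.1.4] true → false = false
[1.2.1] true OR false OR false OR false = true
[1.2] NOT true = false
[1] true AND false = false
[2] exactly-one(true, false) = true
[root] false AND true = false
Overall: false → refused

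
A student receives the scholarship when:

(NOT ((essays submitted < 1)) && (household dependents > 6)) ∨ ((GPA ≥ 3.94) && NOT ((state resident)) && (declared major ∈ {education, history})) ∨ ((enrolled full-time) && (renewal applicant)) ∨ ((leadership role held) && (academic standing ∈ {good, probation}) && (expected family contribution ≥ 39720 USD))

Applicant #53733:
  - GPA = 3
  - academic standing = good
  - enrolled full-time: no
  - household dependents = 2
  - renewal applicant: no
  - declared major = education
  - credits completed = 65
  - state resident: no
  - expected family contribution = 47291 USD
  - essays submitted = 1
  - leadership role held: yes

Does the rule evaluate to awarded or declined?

Atomic conditions:
  essays submitted < 1: 1 < 1 is false
  household dependents > 6: 2 > 6 is false
  GPA ≥ 3.94: 3 ≥ 3.94 is false
  state resident: no → false
  declared major ∈ {education, history}: education is in the set → true
  enrolled full-time: no → false
  renewal applicant: no → false
  leadership role held: yes → true
  academic standing ∈ {good, probation}: good is in the set → true
  expected family contribution ≥ 39720 USD: 47291 ≥ 39720 is true
Combine:
[1.1] NOT false = true
[1] true AND false = false
[2.2] NOT false = true
[2] false AND true AND true = false
[3] false AND false = false
[4] true AND true AND true = true
[root] false OR false OR false OR true = true
Overall: true → awarded

Awarded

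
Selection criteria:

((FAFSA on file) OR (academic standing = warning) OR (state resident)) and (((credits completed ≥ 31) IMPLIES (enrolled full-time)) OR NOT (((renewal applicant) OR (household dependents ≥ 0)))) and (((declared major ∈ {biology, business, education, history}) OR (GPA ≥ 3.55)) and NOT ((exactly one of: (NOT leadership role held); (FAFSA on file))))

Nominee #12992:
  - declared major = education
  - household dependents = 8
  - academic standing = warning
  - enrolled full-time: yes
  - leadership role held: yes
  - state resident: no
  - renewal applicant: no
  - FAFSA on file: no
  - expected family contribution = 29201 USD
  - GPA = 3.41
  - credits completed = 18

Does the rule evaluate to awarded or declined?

Atomic conditions:
  FAFSA on file: no → false
  academic standing = warning: warning == warning is true
  state resident: no → false
  credits completed ≥ 31: 18 ≥ 31 is false
  enrolled full-time: yes → true
  renewal applicant: no → false
  household dependents ≥ 0: 8 ≥ 0 is true
  declared major ∈ {biology, business, education, history}: education is in the set → true
  GPA ≥ 3.55: 3.41 ≥ 3.55 is false
  NOT leadership role held: yes → false
Combine:
[1] false OR true OR false = true
[2.1] false → true (antecedent false ⇒ implication holds) = true
[2.2.1] false OR true = true
[2.2] NOT true = false
[2] true OR false = true
[3.1] true OR false = true
[3.2.1] exactly-one(false, false) = false
[3.2] NOT false = true
[3] true AND true = true
[root] true AND true AND true = true
Overall: true → awarded

Awarded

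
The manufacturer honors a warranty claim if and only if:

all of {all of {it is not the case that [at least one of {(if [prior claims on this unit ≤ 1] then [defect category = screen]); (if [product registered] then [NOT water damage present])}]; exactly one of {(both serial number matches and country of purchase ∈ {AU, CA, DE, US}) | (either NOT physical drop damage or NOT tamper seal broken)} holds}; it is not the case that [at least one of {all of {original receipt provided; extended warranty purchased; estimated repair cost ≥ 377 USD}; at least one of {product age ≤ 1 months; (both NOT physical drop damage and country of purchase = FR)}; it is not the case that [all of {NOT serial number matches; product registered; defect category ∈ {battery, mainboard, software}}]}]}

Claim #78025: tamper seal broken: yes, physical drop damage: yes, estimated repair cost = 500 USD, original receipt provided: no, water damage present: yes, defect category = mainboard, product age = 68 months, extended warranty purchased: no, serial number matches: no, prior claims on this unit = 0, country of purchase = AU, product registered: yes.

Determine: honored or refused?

Refused

Atomic conditions:
  prior claims on this unit ≤ 1: 0 ≤ 1 is true
  defect category = screen: mainboard == screen is false
  product registered: yes → true
  NOT water damage present: yes → false
  serial number matches: no → false
  country of purchase ∈ {AU, CA, DE, US}: AU is in the set → true
  NOT physical drop damage: yes → false
  NOT tamper seal broken: yes → false
  original receipt provided: no → false
  extended warranty purchased: no → false
  estimated repair cost ≥ 377 USD: 500 ≥ 377 is true
  product age ≤ 1 months: 68 ≤ 1 is false
  country of purchase = FR: AU == FR is false
  NOT serial number matches: no → true
  defect category ∈ {battery, mainboard, software}: mainboard is in the set → true
Combine:
[1.1.1.1] true → false = false
[1.1.1.2] true → false = false
[1.1.1] false OR false = false
[1.1] NOT false = true
[1.2.1] false AND true = false
[1.2.2] false OR false = false
[1.2] exactly-one(false, false) = false
[1] true AND false = false
[2.1.1] false AND false AND true = false
[2.1.2.2] false AND false = false
[2.1.2] false OR false = false
[2.1.3.1] true AND true AND true = true
[2.1.3] NOT true = false
[2.1] false OR false OR false = false
[2] NOT false = true
[root] false AND true = false
Overall: false → refused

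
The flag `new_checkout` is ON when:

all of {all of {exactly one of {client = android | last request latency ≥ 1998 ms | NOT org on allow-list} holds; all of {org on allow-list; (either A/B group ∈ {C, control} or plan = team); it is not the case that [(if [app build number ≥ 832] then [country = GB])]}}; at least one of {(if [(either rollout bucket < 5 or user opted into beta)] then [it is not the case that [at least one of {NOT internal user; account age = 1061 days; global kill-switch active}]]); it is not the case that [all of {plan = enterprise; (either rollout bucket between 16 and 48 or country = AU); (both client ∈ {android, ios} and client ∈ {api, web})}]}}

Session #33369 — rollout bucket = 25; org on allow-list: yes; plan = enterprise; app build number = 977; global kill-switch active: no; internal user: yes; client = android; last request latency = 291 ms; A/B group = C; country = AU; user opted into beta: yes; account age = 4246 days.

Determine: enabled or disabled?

Enabled

Atomic conditions:
  client = android: android == android is true
  last request latency ≥ 1998 ms: 291 ≥ 1998 is false
  NOT org on allow-list: yes → false
  org on allow-list: yes → true
  A/B group ∈ {C, control}: C is in the set → true
  plan = team: enterprise == team is false
  app build number ≥ 832: 977 ≥ 832 is true
  country = GB: AU == GB is false
  rollout bucket < 5: 25 < 5 is false
  user opted into beta: yes → true
  NOT internal user: yes → false
  account age = 1061 days: 4246 == 1061 is false
  global kill-switch active: no → false
  plan = enterprise: enterprise == enterprise is true
  rollout bucket between 16 and 48: 25 in [16, 48] is true
  country = AU: AU == AU is true
  client ∈ {android, ios}: android is in the set → true
  client ∈ {api, web}: android is not in the set → false
Combine:
[1.1] exactly-one(true, false, false) = true
[1.2.2] true OR false = true
[1.2.3.1] true → false = false
[1.2.3] NOT false = true
[1.2] true AND true AND true = true
[1] true AND true = true
[2.1.1] false OR true = true
[2.1.2.1] false OR false OR false = false
[2.1.2] NOT false = true
[2.1] true → true = true
[2.2.1.2] true OR true = true
[2.2.1.3] true AND false = false
[2.2.1] true AND true AND false = false
[2.2] NOT false = true
[2] true OR true = true
[root] true AND true = true
Overall: true → enabled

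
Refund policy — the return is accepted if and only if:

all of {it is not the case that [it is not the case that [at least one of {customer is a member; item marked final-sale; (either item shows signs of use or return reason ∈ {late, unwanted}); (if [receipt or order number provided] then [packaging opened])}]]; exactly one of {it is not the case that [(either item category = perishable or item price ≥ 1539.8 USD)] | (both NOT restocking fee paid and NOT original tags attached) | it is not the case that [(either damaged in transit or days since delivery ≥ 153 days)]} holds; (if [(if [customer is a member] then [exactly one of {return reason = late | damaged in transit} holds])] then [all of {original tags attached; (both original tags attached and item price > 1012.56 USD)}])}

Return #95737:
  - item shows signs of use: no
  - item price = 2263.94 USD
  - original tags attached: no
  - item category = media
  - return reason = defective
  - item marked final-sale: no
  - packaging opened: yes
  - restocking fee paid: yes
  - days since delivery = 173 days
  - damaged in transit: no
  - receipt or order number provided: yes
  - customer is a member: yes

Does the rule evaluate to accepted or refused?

Refused

Atomic conditions:
  customer is a member: yes → true
  item marked final-sale: no → false
  item shows signs of use: no → false
  return reason ∈ {late, unwanted}: defective is not in the set → false
  receipt or order number provided: yes → true
  packaging opened: yes → true
  item category = perishable: media == perishable is false
  item price ≥ 1539.8 USD: 2263.94 ≥ 1539.8 is true
  NOT restocking fee paid: yes → false
  NOT original tags attached: no → true
  damaged in transit: no → false
  days since delivery ≥ 153 days: 173 ≥ 153 is true
  return reason = late: defective == late is false
  original tags attached: no → false
  item price > 1012.56 USD: 2263.94 > 1012.56 is true
Combine:
[1.1.1.3] false OR false = false
[1.1.1.4] true → true = true
[1.1.1] true OR false OR false OR true = true
[1.1] NOT true = false
[1] NOT false = true
[2.1.1] false OR true = true
[2.1] NOT true = false
[2.2] false AND true = false
[2.3.1] false OR true = true
[2.3] NOT true = false
[2] exactly-one(false, false, false) = false
[3.1.2] exactly-one(false, false) = false
[3.1] true → false = false
[3.2.2] false AND true = false
[3.2] false AND false = false
[3] false → false (antecedent false ⇒ implication holds) = true
[root] true AND false AND true = false
Overall: false → refused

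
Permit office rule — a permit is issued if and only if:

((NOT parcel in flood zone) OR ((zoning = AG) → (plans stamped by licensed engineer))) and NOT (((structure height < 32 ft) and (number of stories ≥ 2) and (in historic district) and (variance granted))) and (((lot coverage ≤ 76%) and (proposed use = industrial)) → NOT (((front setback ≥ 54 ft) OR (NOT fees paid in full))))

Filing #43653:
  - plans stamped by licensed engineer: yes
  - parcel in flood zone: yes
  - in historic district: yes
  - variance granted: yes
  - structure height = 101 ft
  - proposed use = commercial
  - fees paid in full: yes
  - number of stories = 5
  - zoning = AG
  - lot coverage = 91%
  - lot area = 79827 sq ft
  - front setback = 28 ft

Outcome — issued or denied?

Issued

Atomic conditions:
  NOT parcel in flood zone: yes → false
  zoning = AG: AG == AG is true
  plans stamped by licensed engineer: yes → true
  structure height < 32 ft: 101 < 32 is false
  number of stories ≥ 2: 5 ≥ 2 is true
  in historic district: yes → true
  variance granted: yes → true
  lot coverage ≤ 76%: 91 ≤ 76 is false
  proposed use = industrial: commercial == industrial is false
  front setback ≥ 54 ft: 28 ≥ 54 is false
  NOT fees paid in full: yes → false
Combine:
[1.2] true → true = true
[1] false OR true = true
[2.1] false AND true AND true AND true = false
[2] NOT false = true
[3.1] false AND false = false
[3.2.1] false OR false = false
[3.2] NOT false = true
[3] false → true (antecedent false ⇒ implication holds) = true
[root] true AND true AND true = true
Overall: true → issued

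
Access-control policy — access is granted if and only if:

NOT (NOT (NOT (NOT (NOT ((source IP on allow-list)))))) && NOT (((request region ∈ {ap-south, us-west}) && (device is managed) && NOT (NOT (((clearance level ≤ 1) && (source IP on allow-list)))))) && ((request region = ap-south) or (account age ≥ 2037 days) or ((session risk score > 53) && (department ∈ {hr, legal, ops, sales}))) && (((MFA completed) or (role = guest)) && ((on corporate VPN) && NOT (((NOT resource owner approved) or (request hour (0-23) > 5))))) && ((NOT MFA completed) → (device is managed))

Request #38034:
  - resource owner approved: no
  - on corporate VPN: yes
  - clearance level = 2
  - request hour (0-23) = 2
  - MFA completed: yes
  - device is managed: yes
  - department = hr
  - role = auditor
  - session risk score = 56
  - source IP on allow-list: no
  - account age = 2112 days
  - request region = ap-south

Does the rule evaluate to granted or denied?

Denied

Atomic conditions:
  source IP on allow-list: no → false
  request region ∈ {ap-south, us-west}: ap-south is in the set → true
  device is managed: yes → true
  clearance level ≤ 1: 2 ≤ 1 is false
  request region = ap-south: ap-south == ap-south is true
  account age ≥ 2037 days: 2112 ≥ 2037 is true
  session risk score > 53: 56 > 53 is true
  department ∈ {hr, legal, ops, sales}: hr is in the set → true
  MFA completed: yes → true
  role = guest: auditor == guest is false
  on corporate VPN: yes → true
  NOT resource owner approved: no → true
  request hour (0-23) > 5: 2 > 5 is false
  NOT MFA completed: yes → false
Combine:
[1.1.1.1.1] NOT false = true
[1.1.1.1] NOT true = false
[1.1.1] NOT false = true
[1.1] NOT true = false
[1] NOT false = true
[2.1.3.1.1] false AND false = false
[2.1.3.1] NOT false = true
[2.1.3] NOT true = false
[2.1] true AND true AND false = false
[2] NOT false = true
[3.3] true AND true = true
[3] true OR true OR true = true
[4.1] true OR false = true
[4.2.2.1] true OR false = true
[4.2.2] NOT true = false
[4.2] true AND false = false
[4] true AND false = false
[5] false → true (antecedent false ⇒ implication holds) = true
[root] true AND true AND true AND false AND true = false
Overall: false → denied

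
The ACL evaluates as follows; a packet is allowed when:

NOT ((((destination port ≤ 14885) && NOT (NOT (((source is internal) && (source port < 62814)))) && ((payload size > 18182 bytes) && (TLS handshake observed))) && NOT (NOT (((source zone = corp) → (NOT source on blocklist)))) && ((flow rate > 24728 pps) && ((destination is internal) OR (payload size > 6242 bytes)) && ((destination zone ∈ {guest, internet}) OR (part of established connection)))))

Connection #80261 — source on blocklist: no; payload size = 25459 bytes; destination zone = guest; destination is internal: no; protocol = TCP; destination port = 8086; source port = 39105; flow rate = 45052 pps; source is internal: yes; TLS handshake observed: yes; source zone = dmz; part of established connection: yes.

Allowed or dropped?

Dropped

Atomic conditions:
  destination port ≤ 14885: 8086 ≤ 14885 is true
  source is internal: yes → true
  source port < 62814: 39105 < 62814 is true
  payload size > 18182 bytes: 25459 > 18182 is true
  TLS handshake observed: yes → true
  source zone = corp: dmz == corp is false
  NOT source on blocklist: no → true
  flow rate > 24728 pps: 45052 > 24728 is true
  destination is internal: no → false
  payload size > 6242 bytes: 25459 > 6242 is true
  destination zone ∈ {guest, internet}: guest is in the set → true
  part of established connection: yes → true
Combine:
[1.1.2.1.1] true AND true = true
[1.1.2.1] NOT true = false
[1.1.2] NOT false = true
[1.1.3] true AND true = true
[1.1] true AND true AND true = true
[1.2.1.1] false → true (antecedent false ⇒ implication holds) = true
[1.2.1] NOT true = false
[1.2] NOT false = true
[1.3.2] false OR true = true
[1.3.3] true OR true = true
[1.3] true AND true AND true = true
[1] true AND true AND true = true
[root] NOT true = false
Overall: false → dropped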